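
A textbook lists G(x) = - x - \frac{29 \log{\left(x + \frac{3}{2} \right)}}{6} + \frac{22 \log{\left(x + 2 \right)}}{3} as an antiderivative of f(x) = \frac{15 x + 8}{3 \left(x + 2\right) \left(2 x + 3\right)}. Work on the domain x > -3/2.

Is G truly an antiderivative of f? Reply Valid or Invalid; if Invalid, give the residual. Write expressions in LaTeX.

d/dx[G] = \frac{- 6 x^{2} - 6 x - 10}{6 x^{2} + 21 x + 18}
d/dx[G] - f(x) = -1 != 0.

Invalid: d/dx[G] - f = -1, which is not 0.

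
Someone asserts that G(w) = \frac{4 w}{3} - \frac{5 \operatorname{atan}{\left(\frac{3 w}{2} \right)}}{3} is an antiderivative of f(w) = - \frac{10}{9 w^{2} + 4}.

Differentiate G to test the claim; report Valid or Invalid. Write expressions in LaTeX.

d/dw[G] = \frac{36 w^{2} - 14}{27 w^{2} + 12}
d/dw[G] - f(w) = \frac{4}{3} != 0.

Invalid: d/dw[G] - f = \frac{4}{3}, which is not 0.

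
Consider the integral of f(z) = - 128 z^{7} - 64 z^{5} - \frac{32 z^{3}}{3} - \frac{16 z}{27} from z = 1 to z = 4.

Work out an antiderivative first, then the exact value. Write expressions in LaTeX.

Antiderivative: F(z) = - 16 z^{8} - \frac{32 z^{6}}{3} - \frac{8 z^{4}}{3} - \frac{8 z^{2}}{27}; value = - \frac{9836320}{9}

f matches the chain-rule pattern g'(h)*h' with inner function h(z) = 2 z^{2} + \frac{1}{3}; substituting u = h(z) collapses the integral.
F(z) = - 16 z^{8} - \frac{32 z^{6}}{3} - \frac{8 z^{4}}{3} - \frac{8 z^{2}}{27} is an antiderivative of f.
Check: d/dz[- 16 z^{8} - \frac{32 z^{6}}{3} - \frac{8 z^{4}}{3} - \frac{8 z^{2}}{27}] = - 128 z^{7} - 64 z^{5} - \frac{32 z^{3}}{3} - \frac{16 z}{27} = f(z).
F(4) = - \frac{29509760}{27}; F(1) = - \frac{800}{27}.
Integral = F(4) - F(1) = - \frac{9836320}{9}.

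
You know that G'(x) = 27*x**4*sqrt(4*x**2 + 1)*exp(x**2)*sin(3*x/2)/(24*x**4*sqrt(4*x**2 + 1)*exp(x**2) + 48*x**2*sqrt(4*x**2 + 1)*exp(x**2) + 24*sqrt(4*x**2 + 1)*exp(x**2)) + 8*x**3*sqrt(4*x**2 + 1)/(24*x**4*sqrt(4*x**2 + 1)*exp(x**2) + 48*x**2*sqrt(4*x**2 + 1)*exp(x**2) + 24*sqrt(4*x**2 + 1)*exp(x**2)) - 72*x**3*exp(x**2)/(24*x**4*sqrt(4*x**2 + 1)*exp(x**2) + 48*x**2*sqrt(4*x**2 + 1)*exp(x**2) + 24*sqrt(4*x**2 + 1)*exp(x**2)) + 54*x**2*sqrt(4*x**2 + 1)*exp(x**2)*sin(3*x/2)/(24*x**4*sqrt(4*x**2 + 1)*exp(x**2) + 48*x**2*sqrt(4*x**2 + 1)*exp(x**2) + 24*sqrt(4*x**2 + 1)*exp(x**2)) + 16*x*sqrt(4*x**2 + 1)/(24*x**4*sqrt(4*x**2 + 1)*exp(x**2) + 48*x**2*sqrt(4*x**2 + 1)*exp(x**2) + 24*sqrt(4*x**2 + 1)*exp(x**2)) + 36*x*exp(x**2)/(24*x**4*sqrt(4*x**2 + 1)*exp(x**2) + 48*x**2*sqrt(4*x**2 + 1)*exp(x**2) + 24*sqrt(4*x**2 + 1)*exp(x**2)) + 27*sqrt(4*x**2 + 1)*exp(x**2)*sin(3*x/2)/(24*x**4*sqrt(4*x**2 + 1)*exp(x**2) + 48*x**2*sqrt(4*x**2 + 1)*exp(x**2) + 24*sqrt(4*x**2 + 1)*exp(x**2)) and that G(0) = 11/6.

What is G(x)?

G(x) = (-9*(x**2 + 1)*exp(x**2)*cos(3*x/2) + 24*(x**2 + 1)*exp(x**2) + 9*sqrt(4*x**2 + 1)*exp(x**2) - 2)*exp(-x**2)/(12*(x**2 + 1))

Integrate term by term and add the pieces.
A general antiderivative is -3*cos(3*x/2)/4 + (3*sqrt(4*x**2 + 1) - 2*exp(-x**2)/3)/(2*(2*x**2 + 2)) + C.
The condition gives C = 11/6 - (-1/6) = 2.
So G(x) = (-9*(x**2 + 1)*exp(x**2)*cos(3*x/2) + 24*(x**2 + 1)*exp(x**2) + 9*sqrt(4*x**2 + 1)*exp(x**2) - 2)*exp(-x**2)/(12*(x**2 + 1)).
Check: d/dx[(-9*(x**2 + 1)*exp(x**2)*cos(3*x/2) + 24*(x**2 + 1)*exp(x**2) + 9*sqrt(4*x**2 + 1)*exp(x**2) - 2)*exp(-x**2)/(12*(x**2 + 1))] = (27*x**4*sqrt(4*x**2 + 1)*exp(x**2)*sin(3*x/2) + 8*x**3*sqrt(4*x**2 + 1) - 72*x**3*exp(x**2) + 54*x**2*sqrt(4*x**2 + 1)*exp(x**2)*sin(3*x/2) + 16*x*sqrt(4*x**2 + 1) + 36*x*exp(x**2) + 27*sqrt(4*x**2 + 1)*exp(x**2)*sin(3*x/2))/(24*x**4*sqrt(4*x**2 + 1)*exp(x**2) + 48*x**2*sqrt(4*x**2 + 1)*exp(x**2) + 24*sqrt(4*x**2 + 1)*exp(x**2)), which equals G'(x).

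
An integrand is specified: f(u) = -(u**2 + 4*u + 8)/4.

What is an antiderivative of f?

For F(u) to be correct the identity F'(u) - f(u) = 0 must hold.
Check: d/du[u*(-u**2 - 6*u - 24)/12] = -u**2/4 - u - 2, which equals f(u).

An antiderivative is F(u) = u*(-u**2 - 6*u - 24)/12.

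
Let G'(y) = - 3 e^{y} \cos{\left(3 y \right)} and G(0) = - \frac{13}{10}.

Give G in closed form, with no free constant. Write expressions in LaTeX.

G(y) = - \frac{9 e^{y} \sin{\left(3 y \right)}}{10} - \frac{3 e^{y} \cos{\left(3 y \right)}}{10} - 1

Whatever form G(y) takes, its d/dy must return the stated G'(y).
A general antiderivative is - \frac{9 e^{y} \sin{\left(3 y \right)}}{10} - \frac{3 e^{y} \cos{\left(3 y \right)}}{10} + C.
The condition gives C = - \frac{13}{10} - (- \frac{3}{10}) = -1.
So G(y) = - \frac{9 e^{y} \sin{\left(3 y \right)}}{10} - \frac{3 e^{y} \cos{\left(3 y \right)}}{10} - 1.
Check: d/dy[- \frac{9 e^{y} \sin{\left(3 y \right)}}{10} - \frac{3 e^{y} \cos{\left(3 y \right)}}{10} - 1] = - 3 e^{y} \cos{\left(3 y \right)} = G'(y).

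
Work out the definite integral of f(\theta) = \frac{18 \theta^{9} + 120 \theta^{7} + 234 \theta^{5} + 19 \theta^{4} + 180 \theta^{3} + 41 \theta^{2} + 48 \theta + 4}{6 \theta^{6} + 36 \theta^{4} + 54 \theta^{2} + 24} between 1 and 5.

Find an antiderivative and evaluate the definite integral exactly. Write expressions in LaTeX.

Antiderivative: F(\theta) = \frac{9 \theta^{6} + 21 \theta^{4} + 16 \theta^{2} \operatorname{atan}{\left(\frac{\theta}{2} \right)} + 8 \theta^{2} - 6 \theta + 16 \operatorname{atan}{\left(\frac{\theta}{2} \right)} - 4}{12 \left(\theta^{2} + 1\right)}; value = - \frac{4 \operatorname{atan}{\left(\frac{1}{2} \right)}}{3} + \frac{4 \operatorname{atan}{\left(\frac{5}{2} \right)}}{3} + \frac{6398}{13}

Check any antiderivative F(\theta) by computing F'(\theta) and comparing it with f(\theta).
F(\theta) = \frac{9 \theta^{6} + 21 \theta^{4} + 16 \theta^{2} \operatorname{atan}{\left(\frac{\theta}{2} \right)} + 8 \theta^{2} - 6 \theta + 16 \operatorname{atan}{\left(\frac{\theta}{2} \right)} - 4}{12 \left(\theta^{2} + 1\right)} is an antiderivative of f.
Check: d/d\theta[\frac{9 \theta^{6} + 21 \theta^{4} + 16 \theta^{2} \operatorname{atan}{\left(\frac{\theta}{2} \right)} + 8 \theta^{2} - 6 \theta + 16 \operatorname{atan}{\left(\frac{\theta}{2} \right)} - 4}{12 \left(\theta^{2} + 1\right)}] = \frac{18 \theta^{9} + 120 \theta^{7} + 234 \theta^{5} + 19 \theta^{4} + 180 \theta^{3} + 41 \theta^{2} + 48 \theta + 4}{6 \theta^{6} + 36 \theta^{4} + 54 \theta^{2} + 24} = f(\theta).
F(5) = \frac{4 \operatorname{atan}{\left(\frac{5}{2} \right)}}{3} + \frac{38479}{78}; F(1) = \frac{4 \operatorname{atan}{\left(\frac{1}{2} \right)}}{3} + \frac{7}{6}.
Integral = F(5) - F(1) = - \frac{4 \operatorname{atan}{\left(\frac{1}{2} \right)}}{3} + \frac{4 \operatorname{atan}{\left(\frac{5}{2} \right)}}{3} + \frac{6398}{13}.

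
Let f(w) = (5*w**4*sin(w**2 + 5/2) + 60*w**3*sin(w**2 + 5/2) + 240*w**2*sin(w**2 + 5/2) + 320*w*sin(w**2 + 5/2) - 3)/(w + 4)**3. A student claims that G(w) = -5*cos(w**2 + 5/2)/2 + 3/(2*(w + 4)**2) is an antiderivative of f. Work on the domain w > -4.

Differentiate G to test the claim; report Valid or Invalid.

Valid - differentiating G returns exactly f.

d/dw[G] = (5*w**4*sin(w**2 + 5/2) + 60*w**3*sin(w**2 + 5/2) + 240*w**2*sin(w**2 + 5/2) + 320*w*sin(w**2 + 5/2) - 3)/(w**3 + 12*w**2 + 48*w + 64)
This equals f(w) exactly, so the claim holds.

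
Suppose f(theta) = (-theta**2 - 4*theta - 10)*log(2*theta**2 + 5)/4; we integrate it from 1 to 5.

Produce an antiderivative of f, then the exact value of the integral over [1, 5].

Antiderivative: F(theta) = -theta**3*log(2*theta**2 + 5)/12 + theta**3/18 - theta**2*log(2*theta**2 + 5)/2 + theta**2/2 - 5*theta*log(2*theta**2 + 5)/2 + 55*theta/12 - 5*log(theta**2 + 5/2)/4 - 55*sqrt(10)*atan(sqrt(10)*theta/5)/24; value = -425*log(55)/12 - 55*sqrt(10)*atan(sqrt(10))/24 - 5*log(55/2)/4 + 5*log(7/2)/4 + 55*sqrt(10)*atan(sqrt(10)/5)/24 + 37*log(7)/12 + 335/9

Differentiate the proposed F(theta) back; it has to land on f(theta) exactly.
F(theta) = -theta**3*log(2*theta**2 + 5)/12 + theta**3/18 - theta**2*log(2*theta**2 + 5)/2 + theta**2/2 - 5*theta*log(2*theta**2 + 5)/2 + 55*theta/12 - 5*log(theta**2 + 5/2)/4 - 55*sqrt(10)*atan(sqrt(10)*theta/5)/24 is an antiderivative of f.
Check: d/dtheta[-theta**3*log(2*theta**2 + 5)/12 + theta**3/18 - theta**2*log(2*theta**2 + 5)/2 + theta**2/2 - 5*theta*log(2*theta**2 + 5)/2 + 55*theta/12 - 5*log(theta**2 + 5/2)/4 - 55*sqrt(10)*atan(sqrt(10)*theta/5)/24] = -theta**2*log(2*theta**2 + 5)/4 - theta*log(2*theta**2 + 5) - 5*log(2*theta**2 + 5)/2, which equals f(theta).
F(5) = -425*log(55)/12 - 55*sqrt(10)*atan(sqrt(10))/24 - 5*log(55/2)/4 + 1525/36; F(1) = -37*log(7)/12 - 55*sqrt(10)*atan(sqrt(10)/5)/24 - 5*log(7/2)/4 + 185/36.
Integral = F(5) - F(1) = -425*log(55)/12 - 55*sqrt(10)*atan(sqrt(10))/24 - 5*log(55/2)/4 + 5*log(7/2)/4 + 55*sqrt(10)*atan(sqrt(10)/5)/24 + 37*log(7)/12 + 335/9.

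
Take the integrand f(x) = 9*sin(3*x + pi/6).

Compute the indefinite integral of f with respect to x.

Since d/dx undoes antidifferentiation here, F'(x) = f(x) is required of F(x).
Check: d/dx[-3*cos(3*x + pi/6)] = 9*sin(3*x + pi/6) = f(x).

F(x) = -3*cos(3*x + pi/6) + C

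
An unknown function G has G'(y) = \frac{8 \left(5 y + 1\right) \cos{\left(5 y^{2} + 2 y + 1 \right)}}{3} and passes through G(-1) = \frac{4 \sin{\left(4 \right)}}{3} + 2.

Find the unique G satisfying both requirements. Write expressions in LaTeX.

G'(y) matches the chain-rule pattern g'(h)*h' with inner function h(y) = 5 y^{2} + 2 y + 1; substituting u = h(y) collapses the integral.
A general antiderivative is \frac{4 \sin{\left(5 y^{2} + 2 y + 1 \right)}}{3} + C.
The condition gives C = \frac{4 \sin{\left(4 \right)}}{3} + 2 - (\frac{4 \sin{\left(4 \right)}}{3}) = 2.
So G(y) = \frac{4 \sin{\left(5 y^{2} + 2 y + 1 \right)}}{3} + 2.
Check: d/dy[\frac{4 \sin{\left(5 y^{2} + 2 y + 1 \right)}}{3} + 2] = \frac{40 y \cos{\left(5 y^{2} + 2 y + 1 \right)}}{3} + \frac{8 \cos{\left(5 y^{2} + 2 y + 1 \right)}}{3}, which equals G'(y).

G(y) = \frac{4 \sin{\left(5 y^{2} + 2 y + 1 \right)}}{3} + 2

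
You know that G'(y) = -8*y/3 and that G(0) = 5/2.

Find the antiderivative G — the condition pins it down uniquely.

Recover the given G'(y) by differentiating a candidate G(y); any mismatch rules it out.
A general antiderivative is 1/2 - 4*y**2/3 + C.
The condition gives C = 5/2 - (1/2) = 2.
So G(y) = 5/2 - 4*y**2/3.
Check: d/dy[5/2 - 4*y**2/3] = -8*y/3 = G'(y).

G(y) = 5/2 - 4*y**2/3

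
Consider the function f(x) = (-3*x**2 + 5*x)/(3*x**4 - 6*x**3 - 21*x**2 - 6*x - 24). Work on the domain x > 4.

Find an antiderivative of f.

An antiderivative is F(x) = -14*log(x - 4)/153 + 11*log(x + 2)/45 - 13*log(x**2 + 1)/170 - 37*atan(x)/255.

The denominator factors as 3*(x - 4)*(x + 2)*(x**2 + 1); partial fractions split f into directly integrable pieces: -(39*x + 37)/(255*(x**2 + 1)) + 11/(45*(x + 2)) - 14/(153*(x - 4)).
Check: d/dx[-14*log(x - 4)/153 + 11*log(x + 2)/45 - 13*log(x**2 + 1)/170 - 37*atan(x)/255] = (-3*x**2 + 5*x)/(3*x**4 - 6*x**3 - 21*x**2 - 6*x - 24) = f(x).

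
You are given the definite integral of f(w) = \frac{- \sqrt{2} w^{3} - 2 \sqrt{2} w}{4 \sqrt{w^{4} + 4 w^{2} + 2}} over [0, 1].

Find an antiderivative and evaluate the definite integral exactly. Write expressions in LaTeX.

The substitution u = \frac{w^{4}}{2} + 2 w^{2} + 1 works: f is exactly (dF/du)*(du/dw) for that inner function.
F(w) = - \frac{\sqrt{\frac{w^{4}}{2} + 2 w^{2} + 1}}{4} is an antiderivative of f.
Check: d/dw[- \frac{\sqrt{\frac{w^{4}}{2} + 2 w^{2} + 1}}{4}] = \frac{- \sqrt{2} w^{3} - 2 \sqrt{2} w}{4 \sqrt{w^{4} + 4 w^{2} + 2}} = f(w).
F(1) = - \frac{\sqrt{14}}{8}; F(0) = - \frac{1}{4}.
Integral = F(1) - F(0) = \frac{1}{4} - \frac{\sqrt{14}}{8}.

Antiderivative: F(w) = - \frac{\sqrt{\frac{w^{4}}{2} + 2 w^{2} + 1}}{4}; value = \frac{1}{4} - \frac{\sqrt{14}}{8}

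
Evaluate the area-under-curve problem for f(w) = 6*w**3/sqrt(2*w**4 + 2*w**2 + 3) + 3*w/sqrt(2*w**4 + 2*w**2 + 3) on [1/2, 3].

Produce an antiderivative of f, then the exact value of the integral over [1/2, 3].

Antiderivative: F(w) = 3*sqrt(2*w**4 + 2*w**2 + 3)/2; value = -3*sqrt(58)/8 + 3*sqrt(183)/2

f matches the chain-rule pattern g'(h)*h' with inner function h(w) = 2*w**4 + 2*w**2 + 3; substituting u = h(w) collapses the integral.
F(w) = 3*sqrt(2*w**4 + 2*w**2 + 3)/2 is an antiderivative of f.
Check: d/dw[3*sqrt(2*w**4 + 2*w**2 + 3)/2] = (6*w**3 + 3*w)/sqrt(2*w**4 + 2*w**2 + 3), which equals f(w).
F(3) = 3*sqrt(183)/2; F(1/2) = 3*sqrt(58)/8.
Integral = F(3) - F(1/2) = -3*sqrt(58)/8 + 3*sqrt(183)/2.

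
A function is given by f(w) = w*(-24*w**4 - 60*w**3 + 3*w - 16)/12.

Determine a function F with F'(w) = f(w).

An antiderivative F(w) passes only if d/dw[F] lands on f(w) exactly.
Check: d/dw[-w**2*(4*w**4 + 12*w**3 - w + 8)/12] = -2*w**5 - 5*w**4 + w**2/4 - 4*w/3, which equals f(w).

An antiderivative is F(w) = -w**2*(4*w**4 + 12*w**3 - w + 8)/12.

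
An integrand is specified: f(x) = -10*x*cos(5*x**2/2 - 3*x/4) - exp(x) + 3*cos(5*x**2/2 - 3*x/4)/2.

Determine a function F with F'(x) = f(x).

Integrate term by term and add the pieces.
Check: d/dx[-exp(x) - 2*sin(5*x**2/2 - 3*x/4)] = -10*x*cos(5*x**2/2 - 3*x/4) - exp(x) + 3*cos(5*x**2/2 - 3*x/4)/2 = f(x).

An antiderivative is F(x) = -exp(x) - 2*sin(5*x**2/2 - 3*x/4).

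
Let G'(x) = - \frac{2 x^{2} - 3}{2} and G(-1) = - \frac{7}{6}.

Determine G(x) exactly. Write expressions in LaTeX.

G(x) = - \frac{x^{3}}{3} + \frac{3 x}{2}

Since d/dx undoes antidifferentiation here, G(x) must give back the stated G'(x).
A general antiderivative is - \frac{x^{3}}{3} + \frac{3 x}{2} + C.
The condition gives C = - \frac{7}{6} - (- \frac{7}{6}) = 0.
So G(x) = - \frac{x^{3}}{3} + \frac{3 x}{2}.
Check: d/dx[- \frac{x^{3}}{3} + \frac{3 x}{2}] = \frac{3}{2} - x^{2}, which equals G'(x).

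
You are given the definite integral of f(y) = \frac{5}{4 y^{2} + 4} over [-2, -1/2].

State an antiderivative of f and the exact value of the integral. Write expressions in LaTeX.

An antiderivative F(y) passes only if d/dy[F] lands on f(y) exactly.
F(y) = \frac{5 \operatorname{atan}{\left(y \right)}}{4} is an antiderivative of f.
Check: d/dy[\frac{5 \operatorname{atan}{\left(y \right)}}{4}] = \frac{5}{4 y^{2} + 4} = f(y).
F(-1/2) = - \frac{5 \operatorname{atan}{\left(\frac{1}{2} \right)}}{4}; F(-2) = - \frac{5 \operatorname{atan}{\left(2 \right)}}{4}.
Integral = F(-1/2) - F(-2) = - \frac{5 \operatorname{atan}{\left(\frac{1}{2} \right)}}{4} + \frac{5 \operatorname{atan}{\left(2 \right)}}{4}.

Antiderivative: F(y) = \frac{5 \operatorname{atan}{\left(y \right)}}{4}; value = - \frac{5 \operatorname{atan}{\left(\frac{1}{2} \right)}}{4} + \frac{5 \operatorname{atan}{\left(2 \right)}}{4}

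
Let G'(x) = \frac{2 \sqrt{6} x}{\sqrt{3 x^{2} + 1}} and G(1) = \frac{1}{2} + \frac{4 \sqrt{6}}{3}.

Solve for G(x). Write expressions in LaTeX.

G(x) = \frac{4 \sqrt{6} \sqrt{3 x^{2} + 1} + 3}{6}

The substitution u = 2 x^{2} + \frac{2}{3} works: G'(x) is exactly (dG/du)*(du/dx) for that inner function.
A general antiderivative is 2 \sqrt{2 x^{2} + \frac{2}{3}} + C.
The condition gives C = \frac{1}{2} + \frac{4 \sqrt{6}}{3} - (\frac{4 \sqrt{6}}{3}) = \frac{1}{2}.
So G(x) = \frac{4 \sqrt{6} \sqrt{3 x^{2} + 1} + 3}{6}.
Check: d/dx[\frac{4 \sqrt{6} \sqrt{3 x^{2} + 1} + 3}{6}] = \frac{2 \sqrt{6} x}{\sqrt{3 x^{2} + 1}} = G'(x).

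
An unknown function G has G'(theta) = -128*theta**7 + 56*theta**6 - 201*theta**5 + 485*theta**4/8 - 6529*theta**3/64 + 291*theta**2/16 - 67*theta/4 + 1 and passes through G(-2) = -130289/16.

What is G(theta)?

The substitution u = -2*theta**2 + theta/4 - 1 works: G'(theta) is exactly (dG/du)*(du/dtheta) for that inner function.
A general antiderivative is -(-2*theta**2 + theta/4 - 1)**4 + C.
The condition gives C = -130289/16 - (-130321/16) = 2.
So G(theta) = (512 - (-8*theta**2 + theta - 4)**4)/256.
Check: d/dtheta[(512 - (-8*theta**2 + theta - 4)**4)/256] = -128*theta**7 + 56*theta**6 - 201*theta**5 + 485*theta**4/8 - 6529*theta**3/64 + 291*theta**2/16 - 67*theta/4 + 1 = G'(theta).

G(theta) = (512 - (-8*theta**2 + theta - 4)**4)/256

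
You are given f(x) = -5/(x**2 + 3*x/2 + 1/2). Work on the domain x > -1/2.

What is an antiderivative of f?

Factor the denominator ((x + 1)*(2*x + 1)) and decompose: f = -20/(2*x + 1) + 10/(x + 1); each piece integrates to a log, atan, or power term.
Check: d/dx[-10*log(x + 1/2) + 10*log(x + 1)] = -10/(2*x**2 + 3*x + 1), which equals f(x).

An antiderivative is F(x) = -10*log(x + 1/2) + 10*log(x + 1).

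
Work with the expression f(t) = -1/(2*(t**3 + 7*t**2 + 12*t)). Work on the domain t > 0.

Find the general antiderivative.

F(t) = (-log(t) + 4*log(t + 3) - 3*log(t + 4))/24 + C

Factor the denominator (2*t*(t + 3)*(t + 4)) and decompose: f = -1/(8*(t + 4)) + 1/(6*(t + 3)) - 1/(24*t); each piece integrates to a log, atan, or power term.
Check: d/dt[(-log(t) + 4*log(t + 3) - 3*log(t + 4))/24] = -1/(2*t**3 + 14*t**2 + 24*t), which equals f(t).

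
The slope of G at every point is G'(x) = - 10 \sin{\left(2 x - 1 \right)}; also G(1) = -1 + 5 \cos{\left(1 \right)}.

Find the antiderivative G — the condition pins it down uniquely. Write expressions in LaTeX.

G(x) = 5 \cos{\left(2 x - 1 \right)} - 1

Recover the given G'(x) by differentiating a candidate G(x); any mismatch rules it out.
A general antiderivative is 5 \cos{\left(2 x - 1 \right)} + C.
The condition gives C = -1 + 5 \cos{\left(1 \right)} - (5 \cos{\left(1 \right)}) = -1.
So G(x) = 5 \cos{\left(2 x - 1 \right)} - 1.
Check: d/dx[5 \cos{\left(2 x - 1 \right)} - 1] = - 10 \sin{\left(2 x - 1 \right)} = G'(x).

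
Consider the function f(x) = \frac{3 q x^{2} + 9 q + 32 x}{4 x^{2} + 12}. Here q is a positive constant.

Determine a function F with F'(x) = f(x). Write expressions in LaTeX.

An antiderivative is F(x) = \frac{3 q x}{4} + 4 \log{\left(x^{2} + 3 \right)}.

Since d/dx undoes antidifferentiation here, F'(x) = f(x) is required of F(x).
Check: d/dx[\frac{3 q x}{4} + 4 \log{\left(x^{2} + 3 \right)}] = \frac{3 q x^{2} + 9 q + 32 x}{4 x^{2} + 12} = f(x).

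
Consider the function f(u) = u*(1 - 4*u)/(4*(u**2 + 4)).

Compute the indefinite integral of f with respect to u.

For F(u) to be correct the identity F'(u) - f(u) = 0 must hold.
Check: d/du[-u + log(u**2 + 4)/8 + 2*atan(u/2)] = (-4*u**2 + u)/(4*u**2 + 16), which equals f(u).

F(u) = -u + log(u**2 + 4)/8 + 2*atan(u/2) + C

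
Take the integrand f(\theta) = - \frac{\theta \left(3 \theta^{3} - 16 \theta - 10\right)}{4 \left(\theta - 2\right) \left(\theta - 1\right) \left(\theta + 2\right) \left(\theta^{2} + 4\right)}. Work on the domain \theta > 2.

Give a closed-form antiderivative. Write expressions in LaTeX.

The denominator factors as 4 \left(\theta - 2\right) \left(\theta - 1\right) \left(\theta + 2\right) \left(\theta^{2} + 4\right); partial fractions split f into directly integrable pieces: - \frac{51 \theta + 76}{80 \left(\theta^{2} + 4\right)} - \frac{1}{96 \left(\theta + 2\right)} - \frac{23}{60 \left(\theta - 1\right)} + \frac{9}{32 \left(\theta - 2\right)}.
Check: d/d\theta[\frac{9 \log{\left(\theta - 2 \right)}}{32} - \frac{23 \log{\left(\theta - 1 \right)}}{60} - \frac{\log{\left(\theta + 2 \right)}}{96} - \frac{51 \log{\left(\theta^{2} + 4 \right)}}{160} - \frac{19 \operatorname{atan}{\left(\frac{\theta}{2} \right)}}{40}] = \frac{- 3 \theta^{4} + 16 \theta^{2} + 10 \theta}{4 \theta^{5} - 4 \theta^{4} - 64 \theta + 64}, which equals f(\theta).

An antiderivative is F(\theta) = \frac{9 \log{\left(\theta - 2 \right)}}{32} - \frac{23 \log{\left(\theta - 1 \right)}}{60} - \frac{\log{\left(\theta + 2 \right)}}{96} - \frac{51 \log{\left(\theta^{2} + 4 \right)}}{160} - \frac{19 \operatorname{atan}{\left(\frac{\theta}{2} \right)}}{40}.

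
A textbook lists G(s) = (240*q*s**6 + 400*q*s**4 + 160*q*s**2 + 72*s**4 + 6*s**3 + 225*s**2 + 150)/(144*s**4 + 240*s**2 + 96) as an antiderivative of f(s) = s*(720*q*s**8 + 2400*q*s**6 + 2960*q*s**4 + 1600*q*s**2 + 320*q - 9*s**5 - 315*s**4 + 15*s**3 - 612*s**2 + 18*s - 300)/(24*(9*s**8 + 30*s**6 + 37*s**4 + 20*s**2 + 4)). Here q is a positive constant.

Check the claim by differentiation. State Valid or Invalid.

Valid - differentiating G returns exactly f.

d/ds[G] = (720*q*s**9 + 2400*q*s**7 + 2960*q*s**5 + 1600*q*s**3 + 320*q*s - 9*s**6 - 315*s**5 + 15*s**4 - 612*s**3 + 18*s**2 - 300*s)/(216*s**8 + 720*s**6 + 888*s**4 + 480*s**2 + 96)
This equals f(s) exactly, so the claim holds.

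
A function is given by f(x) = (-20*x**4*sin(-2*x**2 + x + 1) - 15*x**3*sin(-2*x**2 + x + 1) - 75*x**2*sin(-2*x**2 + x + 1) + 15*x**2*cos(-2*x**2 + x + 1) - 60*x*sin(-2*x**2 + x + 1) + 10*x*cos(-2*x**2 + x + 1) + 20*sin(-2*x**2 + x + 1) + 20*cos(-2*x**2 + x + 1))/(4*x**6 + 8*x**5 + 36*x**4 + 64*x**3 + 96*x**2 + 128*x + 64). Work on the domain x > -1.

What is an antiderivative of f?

An antiderivative is F(x) = -5*cos(-2*x**2 + x + 1)/(4*(2*x + 2)*(x**2/2 + 2)).

Differentiate the proposed F(x) back; it has to land on f(x) exactly.
Check: d/dx[-5*cos(-2*x**2 + x + 1)/(4*(2*x + 2)*(x**2/2 + 2))] = (-20*x**4*sin(-2*x**2 + x + 1) - 15*x**3*sin(-2*x**2 + x + 1) - 75*x**2*sin(-2*x**2 + x + 1) + 15*x**2*cos(-2*x**2 + x + 1) - 60*x*sin(-2*x**2 + x + 1) + 10*x*cos(-2*x**2 + x + 1) + 20*sin(-2*x**2 + x + 1) + 20*cos(-2*x**2 + x + 1))/(4*x**6 + 8*x**5 + 36*x**4 + 64*x**3 + 96*x**2 + 128*x + 64) = f(x).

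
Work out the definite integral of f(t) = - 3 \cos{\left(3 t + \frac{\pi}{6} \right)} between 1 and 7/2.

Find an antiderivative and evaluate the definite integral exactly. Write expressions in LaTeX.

Antiderivative: F(t) = - \sin{\left(3 t + \frac{\pi}{6} \right)}; value = \sin{\left(\frac{\pi}{6} + 3 \right)} - \sin{\left(\frac{\pi}{6} + \frac{21}{2} \right)}

Any candidate F(t) must reproduce f(t) exactly when differentiated.
F(t) = - \sin{\left(3 t + \frac{\pi}{6} \right)} is an antiderivative of f.
Check: d/dt[- \sin{\left(3 t + \frac{\pi}{6} \right)}] = - 3 \cos{\left(3 t + \frac{\pi}{6} \right)} = f(t).
F(7/2) = - \sin{\left(\frac{\pi}{6} + \frac{21}{2} \right)}; F(1) = - \sin{\left(\frac{\pi}{6} + 3 \right)}.
Integral = F(7/2) - F(1) = \sin{\left(\frac{\pi}{6} + 3 \right)} - \sin{\left(\frac{\pi}{6} + \frac{21}{2} \right)}.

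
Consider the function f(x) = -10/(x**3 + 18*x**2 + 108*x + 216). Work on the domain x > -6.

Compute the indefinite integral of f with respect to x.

An antiderivative F(x) passes only if d/dx[F] lands on f(x) exactly.
Check: d/dx[5/(x**2 + 12*x + 36)] = -10/(x**3 + 18*x**2 + 108*x + 216) = f(x).

F(x) = 5/(x**2 + 12*x + 36) + C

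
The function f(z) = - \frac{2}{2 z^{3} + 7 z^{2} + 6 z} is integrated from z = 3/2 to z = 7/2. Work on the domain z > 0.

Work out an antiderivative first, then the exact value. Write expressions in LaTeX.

Antiderivative: F(z) = \frac{- \log{\left(z \right)} + 4 \log{\left(z + \frac{3}{2} \right)} - 3 \log{\left(z + 2 \right)}}{3}; value = - \log{\left(\frac{11}{2} \right)} - \frac{4 \log{\left(3 \right)}}{3} + \frac{\log{\left(\frac{3}{2} \right)}}{3} + \frac{2 \log{\left(\frac{7}{2} \right)}}{3} + \frac{4 \log{\left(5 \right)}}{3}

Factor the denominator (z \left(z + 2\right) \left(2 z + 3\right)) and decompose: f = \frac{8}{3 \left(2 z + 3\right)} - \frac{1}{z + 2} - \frac{1}{3 z}; each piece integrates to a log, atan, or power term.
F(z) = \frac{- \log{\left(z \right)} + 4 \log{\left(z + \frac{3}{2} \right)} - 3 \log{\left(z + 2 \right)}}{3} is an antiderivative of f.
Check: d/dz[\frac{- \log{\left(z \right)} + 4 \log{\left(z + \frac{3}{2} \right)} - 3 \log{\left(z + 2 \right)}}{3}] = - \frac{2}{2 z^{3} + 7 z^{2} + 6 z} = f(z).
F(7/2) = - \log{\left(\frac{11}{2} \right)} - \frac{\log{\left(\frac{7}{2} \right)}}{3} + \frac{4 \log{\left(5 \right)}}{3}; F(3/2) = - \log{\left(\frac{7}{2} \right)} - \frac{\log{\left(\frac{3}{2} \right)}}{3} + \frac{4 \log{\left(3 \right)}}{3}.
Integral = F(7/2) - F(3/2) = - \log{\left(\frac{11}{2} \right)} - \frac{4 \log{\left(3 \right)}}{3} + \frac{\log{\left(\frac{3}{2} \right)}}{3} + \frac{2 \log{\left(\frac{7}{2} \right)}}{3} + \frac{4 \log{\left(5 \right)}}{3}.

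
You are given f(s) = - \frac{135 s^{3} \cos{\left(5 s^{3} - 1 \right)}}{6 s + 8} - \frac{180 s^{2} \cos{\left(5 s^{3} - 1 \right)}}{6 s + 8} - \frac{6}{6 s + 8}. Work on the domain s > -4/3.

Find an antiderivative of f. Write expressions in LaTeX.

The integrand splits into summands that can be handled one at a time.
Check: d/ds[\frac{- 2 \log{\left(\frac{3 s}{2} + 2 \right)} - 3 \sin{\left(5 s^{3} - 1 \right)}}{2}] = \frac{- 135 s^{3} \cos{\left(5 s^{3} - 1 \right)} - 180 s^{2} \cos{\left(5 s^{3} - 1 \right)} - 6}{6 s + 8}, which equals f(s).

An antiderivative is F(s) = \frac{- 2 \log{\left(\frac{3 s}{2} + 2 \right)} - 3 \sin{\left(5 s^{3} - 1 \right)}}{2}.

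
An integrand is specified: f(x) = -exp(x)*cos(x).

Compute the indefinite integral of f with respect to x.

Since d/dx undoes antidifferentiation here, F'(x) = f(x) is required of F(x).
Check: d/dx[-exp(x)*sin(x)/2 - exp(x)*cos(x)/2] = -exp(x)*cos(x) = f(x).

F(x) = -exp(x)*sin(x)/2 - exp(x)*cos(x)/2 + C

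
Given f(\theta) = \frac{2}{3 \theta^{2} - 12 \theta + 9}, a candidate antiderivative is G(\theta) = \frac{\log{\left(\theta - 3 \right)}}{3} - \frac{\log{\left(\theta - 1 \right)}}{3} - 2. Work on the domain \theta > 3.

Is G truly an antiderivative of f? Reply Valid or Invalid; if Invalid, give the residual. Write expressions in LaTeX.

d/d\theta[G] = \frac{2}{3 \theta^{2} - 12 \theta + 9}
This equals f(\theta) exactly, so the claim holds.

Valid: G'(\theta) = f(\theta).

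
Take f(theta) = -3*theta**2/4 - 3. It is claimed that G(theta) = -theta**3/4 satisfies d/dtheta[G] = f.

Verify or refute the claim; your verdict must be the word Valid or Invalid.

d/dtheta[G] = -3*theta**2/4
d/dtheta[G] - f(theta) = 3 != 0.

Invalid: d/dtheta[G] - f = 3, which is not 0.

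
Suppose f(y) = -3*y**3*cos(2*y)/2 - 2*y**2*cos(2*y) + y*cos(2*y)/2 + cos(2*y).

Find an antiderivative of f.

Integrate term by term and add the pieces.
Check: d/dy[-3*y**3*sin(2*y)/4 - y**2*sin(2*y) - 9*y**2*cos(2*y)/8 + 11*y*sin(2*y)/8 - y*cos(2*y) + sin(2*y) + 11*cos(2*y)/16] = -3*y**3*cos(2*y)/2 - 2*y**2*cos(2*y) + y*cos(2*y)/2 + cos(2*y) = f(y).

An antiderivative is F(y) = -3*y**3*sin(2*y)/4 - y**2*sin(2*y) - 9*y**2*cos(2*y)/8 + 11*y*sin(2*y)/8 - y*cos(2*y) + sin(2*y) + 11*cos(2*y)/16.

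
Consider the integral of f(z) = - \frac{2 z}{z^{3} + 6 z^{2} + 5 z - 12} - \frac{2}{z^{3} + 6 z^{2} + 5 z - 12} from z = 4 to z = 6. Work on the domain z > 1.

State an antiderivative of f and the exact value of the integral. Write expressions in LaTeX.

Antiderivative: F(z) = - \frac{\log{\left(z - 1 \right)}}{5} - \log{\left(z + 3 \right)} + \frac{6 \log{\left(z + 4 \right)}}{5}; value = - \frac{6 \log{\left(8 \right)}}{5} - \log{\left(9 \right)} - \frac{\log{\left(5 \right)}}{5} + \frac{\log{\left(3 \right)}}{5} + \log{\left(7 \right)} + \frac{6 \log{\left(10 \right)}}{5}

The denominator factors as \left(z - 1\right) \left(z + 3\right) \left(z + 4\right); partial fractions split f into directly integrable pieces: \frac{6}{5 \left(z + 4\right)} - \frac{1}{z + 3} - \frac{1}{5 \left(z - 1\right)}.
F(z) = - \frac{\log{\left(z - 1 \right)}}{5} - \log{\left(z + 3 \right)} + \frac{6 \log{\left(z + 4 \right)}}{5} is an antiderivative of f.
Check: d/dz[- \frac{\log{\left(z - 1 \right)}}{5} - \log{\left(z + 3 \right)} + \frac{6 \log{\left(z + 4 \right)}}{5}] = \frac{- 2 z - 2}{z^{3} + 6 z^{2} + 5 z - 12}, which equals f(z).
F(6) = - \log{\left(9 \right)} - \frac{\log{\left(5 \right)}}{5} + \frac{6 \log{\left(10 \right)}}{5}; F(4) = - \log{\left(7 \right)} - \frac{\log{\left(3 \right)}}{5} + \frac{6 \log{\left(8 \right)}}{5}.
Integral = F(6) - F(4) = - \frac{6 \log{\left(8 \right)}}{5} - \log{\left(9 \right)} - \frac{\log{\left(5 \right)}}{5} + \frac{\log{\left(3 \right)}}{5} + \log{\left(7 \right)} + \frac{6 \log{\left(10 \right)}}{5}.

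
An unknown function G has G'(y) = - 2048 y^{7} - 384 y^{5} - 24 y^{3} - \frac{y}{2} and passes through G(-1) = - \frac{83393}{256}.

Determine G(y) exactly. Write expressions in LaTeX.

G(y) = \frac{128 - \left(- 16 y^{2} - 1\right)^{4}}{256}

G'(y) matches the chain-rule pattern g'(h)*h' with inner function h(y) = - 4 y^{2} - \frac{1}{4}; substituting u = h(y) collapses the integral.
A general antiderivative is - \left(- 4 y^{2} - \frac{1}{4}\right)^{4} + C.
The condition gives C = - \frac{83393}{256} - (- \frac{83521}{256}) = \frac{1}{2}.
So G(y) = \frac{128 - \left(- 16 y^{2} - 1\right)^{4}}{256}.
Check: d/dy[\frac{128 - \left(- 16 y^{2} - 1\right)^{4}}{256}] = - 2048 y^{7} - 384 y^{5} - 24 y^{3} - \frac{y}{2} = G'(y).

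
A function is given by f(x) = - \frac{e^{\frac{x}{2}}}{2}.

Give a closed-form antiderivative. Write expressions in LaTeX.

A first test for any F(x): its x-derivative must equal f(x) identically.
Check: d/dx[- e^{\frac{x}{2}}] = - \frac{e^{\frac{x}{2}}}{2} = f(x).

An antiderivative is F(x) = - e^{\frac{x}{2}}.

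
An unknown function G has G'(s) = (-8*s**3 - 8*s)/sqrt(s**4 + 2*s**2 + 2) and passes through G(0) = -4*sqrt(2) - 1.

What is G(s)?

G(s) = -4*sqrt(s**4 + 2*s**2 + 2) - 1

G'(s) matches the chain-rule pattern g'(h)*h' with inner function h(s) = s**4 + 2*s**2 + 2; substituting u = h(s) collapses the integral.
A general antiderivative is -4*sqrt(s**4 + 2*s**2 + 2) + C.
The condition gives C = -4*sqrt(2) - 1 - (-4*sqrt(2)) = -1.
So G(s) = -4*sqrt(s**4 + 2*s**2 + 2) - 1.
Check: d/ds[-4*sqrt(s**4 + 2*s**2 + 2) - 1] = (-8*s**3 - 8*s)/sqrt(s**4 + 2*s**2 + 2) = G'(s).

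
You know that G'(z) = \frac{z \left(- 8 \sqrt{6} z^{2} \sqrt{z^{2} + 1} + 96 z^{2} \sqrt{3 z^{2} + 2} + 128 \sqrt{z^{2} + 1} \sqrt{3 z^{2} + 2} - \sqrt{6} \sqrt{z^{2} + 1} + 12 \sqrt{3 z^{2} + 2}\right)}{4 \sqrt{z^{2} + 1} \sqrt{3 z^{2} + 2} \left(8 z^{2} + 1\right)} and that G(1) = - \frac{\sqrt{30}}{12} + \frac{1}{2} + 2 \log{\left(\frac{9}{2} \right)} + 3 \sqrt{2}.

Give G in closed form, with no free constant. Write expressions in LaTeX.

G(z) = 3 \sqrt{z^{2} + 1} - \frac{\sqrt{6} \sqrt{3 z^{2} + 2}}{12} + 2 \log{\left(4 z^{2} + \frac{1}{2} \right)} + \frac{1}{2}

Check a candidate G(z) by differentiating: d/dz[G] must match the given G'(z).
A general antiderivative is - \frac{\sqrt{\frac{z^{2}}{2} + \frac{1}{3}}}{2} + 3 \sqrt{z^{2} + 1} + 2 \log{\left(4 z^{2} + \frac{1}{2} \right)} + C.
The condition gives C = - \frac{\sqrt{30}}{12} + \frac{1}{2} + 2 \log{\left(\frac{9}{2} \right)} + 3 \sqrt{2} - (- \frac{\sqrt{30}}{12} + 2 \log{\left(\frac{9}{2} \right)} + 3 \sqrt{2}) = \frac{1}{2}.
So G(z) = 3 \sqrt{z^{2} + 1} - \frac{\sqrt{6} \sqrt{3 z^{2} + 2}}{12} + 2 \log{\left(4 z^{2} + \frac{1}{2} \right)} + \frac{1}{2}.
Check: d/dz[3 \sqrt{z^{2} + 1} - \frac{\sqrt{6} \sqrt{3 z^{2} + 2}}{12} + 2 \log{\left(4 z^{2} + \frac{1}{2} \right)} + \frac{1}{2}] = \frac{- 8 \sqrt{6} z^{3} \sqrt{z^{2} + 1} + 96 z^{3} \sqrt{3 z^{2} + 2} + 128 z \sqrt{z^{2} + 1} \sqrt{3 z^{2} + 2} - \sqrt{6} z \sqrt{z^{2} + 1} + 12 z \sqrt{3 z^{2} + 2}}{32 z^{2} \sqrt{z^{2} + 1} \sqrt{3 z^{2} + 2} + 4 \sqrt{z^{2} + 1} \sqrt{3 z^{2} + 2}}, which equals G'(z).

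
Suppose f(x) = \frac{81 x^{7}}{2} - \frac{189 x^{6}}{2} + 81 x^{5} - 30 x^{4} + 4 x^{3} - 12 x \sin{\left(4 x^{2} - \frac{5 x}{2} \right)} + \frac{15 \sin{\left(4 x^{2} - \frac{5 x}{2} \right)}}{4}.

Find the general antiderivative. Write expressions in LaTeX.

The integrand splits into summands that can be handled one at a time.
Check: d/dx[\frac{81 x^{8}}{16} - \frac{27 x^{7}}{2} + \frac{27 x^{6}}{2} - 6 x^{5} + x^{4} + \frac{3 \cos{\left(4 x^{2} - \frac{5 x}{2} \right)}}{2}] = \frac{81 x^{7}}{2} - \frac{189 x^{6}}{2} + 81 x^{5} - 30 x^{4} + 4 x^{3} - 12 x \sin{\left(4 x^{2} - \frac{5 x}{2} \right)} + \frac{15 \sin{\left(4 x^{2} - \frac{5 x}{2} \right)}}{4} = f(x).

F(x) = \frac{81 x^{8}}{16} - \frac{27 x^{7}}{2} + \frac{27 x^{6}}{2} - 6 x^{5} + x^{4} + \frac{3 \cos{\left(4 x^{2} - \frac{5 x}{2} \right)}}{2} + C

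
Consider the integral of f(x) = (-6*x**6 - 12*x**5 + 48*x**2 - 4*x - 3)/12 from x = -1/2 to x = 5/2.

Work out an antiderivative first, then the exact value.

Antiderivative: F(x) = -x*(6*x**6 + 14*x**5 - 112*x**2 + 14*x + 21)/84; value = -58271/896

Any candidate F(x) must reproduce f(x) exactly when differentiated.
F(x) = -x*(6*x**6 + 14*x**5 - 112*x**2 + 14*x + 21)/84 is an antiderivative of f.
Check: d/dx[-x*(6*x**6 + 14*x**5 - 112*x**2 + 14*x + 21)/84] = -x**6/2 - x**5 + 4*x**2 - x/3 - 1/4, which equals f(x).
F(5/2) = -116695/1792; F(-1/2) = -153/1792.
Integral = F(5/2) - F(-1/2) = -58271/896.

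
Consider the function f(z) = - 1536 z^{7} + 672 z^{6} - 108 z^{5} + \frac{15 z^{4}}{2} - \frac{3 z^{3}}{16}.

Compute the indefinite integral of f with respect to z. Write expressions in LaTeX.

f matches the chain-rule pattern g'(h)*h' with inner function h(z) = - 4 z^{2} + \frac{z}{2}; substituting u = h(z) collapses the integral.
Check: d/dz[- 192 z^{8} + 96 z^{7} - 18 z^{6} + \frac{3 z^{5}}{2} - \frac{3 z^{4}}{64}] = - 1536 z^{7} + 672 z^{6} - 108 z^{5} + \frac{15 z^{4}}{2} - \frac{3 z^{3}}{16} = f(z).

F(z) = - 192 z^{8} + 96 z^{7} - 18 z^{6} + \frac{3 z^{5}}{2} - \frac{3 z^{4}}{64} + C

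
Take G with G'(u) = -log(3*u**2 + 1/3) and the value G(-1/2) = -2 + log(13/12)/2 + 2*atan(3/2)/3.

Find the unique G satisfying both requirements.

Recover the given G'(u) by differentiating a candidate G(u); any mismatch rules it out.
A general antiderivative is -u*log(3*u**2 + 1/3) + 2*u - 2*atan(3*u)/3 + C.
The condition gives C = -2 + log(13/12)/2 + 2*atan(3/2)/3 - (-1 + log(13/12)/2 + 2*atan(3/2)/3) = -1.
So G(u) = (-3*u*log(3*u**2 + 1/3) + 6*u - 2*atan(3*u) - 3)/3.
Check: d/du[(-3*u*log(3*u**2 + 1/3) + 6*u - 2*atan(3*u) - 3)/3] = -log(3*u**2 + 1/3) = G'(u).

G(u) = (-3*u*log(3*u**2 + 1/3) + 6*u - 2*atan(3*u) - 3)/3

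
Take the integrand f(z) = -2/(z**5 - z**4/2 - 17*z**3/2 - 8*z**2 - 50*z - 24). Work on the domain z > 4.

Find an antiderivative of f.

An antiderivative is F(z) = -log(z - 4)/315 + 32*log(z + 1/2)/765 - 4*log(z + 3)/455 - 33*log(z**2 + 4)/2210 + 4*atan(z/2)/1105.

Factor the denominator ((z - 4)*(z + 3)*(2*z + 1)*(z**2 + 4)) and decompose: f = -(33*z - 8)/(1105*(z**2 + 4)) + 64/(765*(2*z + 1)) - 4/(455*(z + 3)) - 1/(315*(z - 4)); each piece integrates to a log, atan, or power term.
Check: d/dz[-log(z - 4)/315 + 32*log(z + 1/2)/765 - 4*log(z + 3)/455 - 33*log(z**2 + 4)/2210 + 4*atan(z/2)/1105] = -4/(2*z**5 - z**4 - 17*z**3 - 16*z**2 - 100*z - 48), which equals f(z).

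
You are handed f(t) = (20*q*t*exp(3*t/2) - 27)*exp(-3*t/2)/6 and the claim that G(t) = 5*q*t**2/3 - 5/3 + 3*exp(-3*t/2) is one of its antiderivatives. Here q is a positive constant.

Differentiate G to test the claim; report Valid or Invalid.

d/dt[G] = (20*q*t*exp(3*t/2) - 27)*exp(-3*t/2)/6
This equals f(t) exactly, so the claim holds.

Valid. The derivative of G reproduces f.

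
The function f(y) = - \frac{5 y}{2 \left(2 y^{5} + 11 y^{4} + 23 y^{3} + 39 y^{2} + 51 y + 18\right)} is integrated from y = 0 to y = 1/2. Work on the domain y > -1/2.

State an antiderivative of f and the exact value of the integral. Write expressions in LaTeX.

Factor the denominator (2 \left(y + 2\right) \left(y + 3\right) \left(2 y + 1\right) \left(y^{2} + 3\right)) and decompose: f = \frac{5 \left(9 y - 11\right)}{728 \left(y^{2} + 3\right)} + \frac{4}{39 \left(2 y + 1\right)} + \frac{1}{8 \left(y + 3\right)} - \frac{5}{21 \left(y + 2\right)}; each piece integrates to a log, atan, or power term.
F(y) = \frac{2 \log{\left(y + \frac{1}{2} \right)}}{39} - \frac{5 \log{\left(y + 2 \right)}}{21} + \frac{\log{\left(y + 3 \right)}}{8} + \frac{45 \log{\left(y^{2} + 3 \right)}}{1456} - \frac{55 \sqrt{3} \operatorname{atan}{\left(\frac{\sqrt{3} y}{3} \right)}}{2184} is an antiderivative of f.
Check: d/dy[\frac{2 \log{\left(y + \frac{1}{2} \right)}}{39} - \frac{5 \log{\left(y + 2 \right)}}{21} + \frac{\log{\left(y + 3 \right)}}{8} + \frac{45 \log{\left(y^{2} + 3 \right)}}{1456} - \frac{55 \sqrt{3} \operatorname{atan}{\left(\frac{\sqrt{3} y}{3} \right)}}{2184}] = - \frac{5 y}{4 y^{5} + 22 y^{4} + 46 y^{3} + 78 y^{2} + 102 y + 36}, which equals f(y).
F(1/2) = - \frac{5 \log{\left(\frac{5}{2} \right)}}{21} - \frac{55 \sqrt{3} \operatorname{atan}{\left(\frac{\sqrt{3}}{6} \right)}}{2184} + \frac{45 \log{\left(\frac{13}{4} \right)}}{1456} + \frac{\log{\left(\frac{7}{2} \right)}}{8}; F(0) = - \frac{79 \log{\left(2 \right)}}{273} + \frac{227 \log{\left(3 \right)}}{1456}.
Integral = F(1/2) - F(0) = - \frac{5 \log{\left(\frac{5}{2} \right)}}{21} - \frac{227 \log{\left(3 \right)}}{1456} - \frac{55 \sqrt{3} \operatorname{atan}{\left(\frac{\sqrt{3}}{6} \right)}}{2184} + \frac{45 \log{\left(\frac{13}{4} \right)}}{1456} + \frac{\log{\left(\frac{7}{2} \right)}}{8} + \frac{79 \log{\left(2 \right)}}{273}.

Antiderivative: F(y) = \frac{2 \log{\left(y + \frac{1}{2} \right)}}{39} - \frac{5 \log{\left(y + 2 \right)}}{21} + \frac{\log{\left(y + 3 \right)}}{8} + \frac{45 \log{\left(y^{2} + 3 \right)}}{1456} - \frac{55 \sqrt{3} \operatorname{atan}{\left(\frac{\sqrt{3} y}{3} \right)}}{2184}; value = - \frac{5 \log{\left(\frac{5}{2} \right)}}{21} - \frac{227 \log{\left(3 \right)}}{1456} - \frac{55 \sqrt{3} \operatorname{atan}{\left(\frac{\sqrt{3}}{6} \right)}}{2184} + \frac{45 \log{\left(\frac{13}{4} \right)}}{1456} + \frac{\log{\left(\frac{7}{2} \right)}}{8} + \frac{79 \log{\left(2 \right)}}{273}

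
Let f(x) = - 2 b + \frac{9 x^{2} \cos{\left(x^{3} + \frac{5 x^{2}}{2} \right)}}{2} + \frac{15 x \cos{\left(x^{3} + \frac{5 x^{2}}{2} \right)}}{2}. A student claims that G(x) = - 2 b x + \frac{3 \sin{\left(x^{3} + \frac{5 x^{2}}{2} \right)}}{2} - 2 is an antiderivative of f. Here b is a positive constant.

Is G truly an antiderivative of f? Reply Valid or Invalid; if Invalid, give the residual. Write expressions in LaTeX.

Valid - the claim checks out under differentiation.

d/dx[G] = - 2 b + \frac{9 x^{2} \cos{\left(x^{3} + \frac{5 x^{2}}{2} \right)}}{2} + \frac{15 x \cos{\left(x^{3} + \frac{5 x^{2}}{2} \right)}}{2}
This equals f(x) exactly, so the claim holds.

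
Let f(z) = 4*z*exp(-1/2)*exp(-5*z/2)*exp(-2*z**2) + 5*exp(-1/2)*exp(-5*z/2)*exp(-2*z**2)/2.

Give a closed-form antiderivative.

f matches the chain-rule pattern g'(h)*h' with inner function h(z) = -2*z**2 - 5*z/2 - 1/2; substituting u = h(z) collapses the integral.
Check: d/dz[-exp(-1/2)*exp(-5*z/2)*exp(-2*z**2)] = (8*z + 5)*exp(-1/2)*exp(-5*z/2)*exp(-2*z**2)/2, which equals f(z).

An antiderivative is F(z) = -exp(-1/2)*exp(-5*z/2)*exp(-2*z**2).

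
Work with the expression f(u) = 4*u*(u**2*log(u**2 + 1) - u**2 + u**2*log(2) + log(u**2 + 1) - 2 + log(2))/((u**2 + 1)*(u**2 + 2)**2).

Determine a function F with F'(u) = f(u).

Recognize the product-rule pattern: f = v'r + vr' with v = -2/(u**2 + 2), r = log(2*u**2 + 2), so integration by parts undoes it.
Check: d/du[-2*log(2*u**2 + 2)/(u**2 + 2)] = (4*u**3*log(u**2 + 1) - 4*u**3 + 4*u**3*log(2) + 4*u*log(u**2 + 1) - 8*u + 4*u*log(2))/(u**6 + 5*u**4 + 8*u**2 + 4), which equals f(u).

An antiderivative is F(u) = -2*log(2*u**2 + 2)/(u**2 + 2).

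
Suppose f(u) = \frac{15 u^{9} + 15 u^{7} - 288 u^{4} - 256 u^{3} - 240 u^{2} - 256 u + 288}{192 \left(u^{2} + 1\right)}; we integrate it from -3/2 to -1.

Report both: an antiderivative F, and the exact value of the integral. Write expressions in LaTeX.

Any candidate F(u) must reproduce f(u) exactly when differentiated.
F(u) = \frac{15 u^{8} - 768 u^{3} - 1024 u^{2} + 384 u + 1920 \operatorname{atan}{\left(u \right)} + 2048}{1536} is an antiderivative of f.
Check: d/du[\frac{15 u^{8} - 768 u^{3} - 1024 u^{2} + 384 u + 1920 \operatorname{atan}{\left(u \right)} + 2048}{1536}] = \frac{15 u^{9} + 15 u^{7} - 288 u^{4} - 256 u^{3} - 240 u^{2} - 256 u + 288}{192 u^{2} + 192}, which equals f(u).
F(-1) = \frac{1423}{1536} - \frac{5 \pi}{16}; F(-3/2) = \frac{548975}{393216} - \frac{5 \operatorname{atan}{\left(\frac{3}{2} \right)}}{4}.
Integral = F(-1) - F(-3/2) = - \frac{5 \pi}{16} - \frac{184687}{393216} + \frac{5 \operatorname{atan}{\left(\frac{3}{2} \right)}}{4}.

Antiderivative: F(u) = \frac{15 u^{8} - 768 u^{3} - 1024 u^{2} + 384 u + 1920 \operatorname{atan}{\left(u \right)} + 2048}{1536}; value = - \frac{5 \pi}{16} - \frac{184687}{393216} + \frac{5 \operatorname{atan}{\left(\frac{3}{2} \right)}}{4}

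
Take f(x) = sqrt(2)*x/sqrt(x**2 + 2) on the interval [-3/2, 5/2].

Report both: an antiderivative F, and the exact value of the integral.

Antiderivative: F(x) = sqrt(2)*sqrt(x**2 + 2); value = -sqrt(34)/2 + sqrt(66)/2

The substitution u = 2*x**2 + 4 works: f is exactly (dF/du)*(du/dx) for that inner function.
F(x) = sqrt(2)*sqrt(x**2 + 2) is an antiderivative of f.
Check: d/dx[sqrt(2)*sqrt(x**2 + 2)] = sqrt(2)*x/sqrt(x**2 + 2) = f(x).
F(5/2) = sqrt(66)/2; F(-3/2) = sqrt(34)/2.
Integral = F(5/2) - F(-3/2) = -sqrt(34)/2 + sqrt(66)/2.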